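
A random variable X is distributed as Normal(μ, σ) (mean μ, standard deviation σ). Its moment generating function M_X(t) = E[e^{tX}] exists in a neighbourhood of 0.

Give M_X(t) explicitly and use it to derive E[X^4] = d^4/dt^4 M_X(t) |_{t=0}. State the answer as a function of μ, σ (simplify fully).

M_X(t) = e^(μ*t + σ^2*t^2/2)
M′(t) = μ*e^(μ*t)*e^(σ^2*t^2/2) + σ^2*t*e^(μ*t)*e^(σ^2*t^2/2)
M′′(t) = μ^2*e^(μ*t)*e^(σ^2*t^2/2) + 2*μ*σ^2*t*e^(μ*t)*e^(σ^2*t^2/2) + σ^4*t^2*e^(μ*t)*e^(σ^2*t^2/2) + σ^2*e^(μ*t)*e^(σ^2*t^2/2)

E[X^4] = M′′′′(0) = μ^4 + 6*μ^2*σ^2 + 3*σ^4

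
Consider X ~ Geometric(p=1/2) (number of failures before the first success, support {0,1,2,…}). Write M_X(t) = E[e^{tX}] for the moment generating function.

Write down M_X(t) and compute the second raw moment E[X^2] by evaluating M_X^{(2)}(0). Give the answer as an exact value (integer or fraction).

E[X^2] = M′′(0) = 3

M_X(t) = 1/(2*(1 - e^(t)/2))
M′(t) = e^(t)/(e^(2*t) - 4*e^(t) + 4)
M′′(t) = (-e^(2*t) - 2*e^(t))/(e^(3*t) - 6*e^(2*t) + 12*e^(t) - 8)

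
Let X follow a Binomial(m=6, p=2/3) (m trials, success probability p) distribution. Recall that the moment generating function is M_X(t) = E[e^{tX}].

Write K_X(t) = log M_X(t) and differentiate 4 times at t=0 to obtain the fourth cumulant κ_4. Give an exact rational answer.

κ_4 = d^4K/dt^4 |_{t=0} = -4/9

M_X(t) = (2*e^(t)/3 + 1/3)^6
K_X(t) = log M_X(t) = 6*log(2*e^(t)/3 + 1/3)
dK/dt = 12*e^(t)/(2*e^(t) + 1)
d^2K/dt^2 = 12*e^(t)/(4*e^(2*t) + 4*e^(t) + 1)
d^3K/dt^3 = (-24*e^(2*t) + 12*e^(t))/(8*e^(3*t) + 12*e^(2*t) + 6*e^(t) + 1)
d^4K/dt^4 = (48*e^(3*t) - 96*e^(2*t) + 12*e^(t))/(16*e^(4*t) + 32*e^(3*t) + 24*e^(2*t) + 8*e^(t) + 1)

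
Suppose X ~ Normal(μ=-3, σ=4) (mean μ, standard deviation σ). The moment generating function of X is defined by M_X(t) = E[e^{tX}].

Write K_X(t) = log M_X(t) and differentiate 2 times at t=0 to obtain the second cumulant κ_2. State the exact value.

M_X(t) = e^(8*t^2 - 3*t)
K_X(t) = log M_X(t) = 8*t^2 - 3*t
dK/dt = 16*t - 3
d^2K/dt^2 = 16

κ_2 = d^2K/dt^2 |_{t=0} = 16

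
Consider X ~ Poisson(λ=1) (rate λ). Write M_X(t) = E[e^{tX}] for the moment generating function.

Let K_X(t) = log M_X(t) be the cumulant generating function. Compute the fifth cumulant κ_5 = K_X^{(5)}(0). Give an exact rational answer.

M_X(t) = e^(e^(t) - 1)
K_X(t) = log M_X(t) = e^(t) - 1
K′(t) = e^(t)
K′′(t) = e^(t)
K′′′(t) = e^(t)
K′′′′(t) = e^(t)
K′′′′′(t) = e^(t)

κ_5 = K′′′′′(0) = 1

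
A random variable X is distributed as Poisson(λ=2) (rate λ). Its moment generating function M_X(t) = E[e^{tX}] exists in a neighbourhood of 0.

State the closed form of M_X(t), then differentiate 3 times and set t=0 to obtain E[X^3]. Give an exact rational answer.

M_X(t) = e^(2*e^(t) - 2)
D^3[M](t) = (8*e^(3*t)*e^(2*e^(t)) + 12*e^(2*t)*e^(2*e^(t)) + 2*e^(t)*e^(2*e^(t)))*e^(-2)

E[X^3] = D^3[M](0) = 22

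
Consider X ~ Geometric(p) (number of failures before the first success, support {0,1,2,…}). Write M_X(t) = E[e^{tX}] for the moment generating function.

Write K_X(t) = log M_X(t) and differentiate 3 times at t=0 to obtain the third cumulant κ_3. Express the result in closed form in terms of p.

M_X(t) = p/(-(1 - p)*e^(t) + 1)
K_X(t) = log M_X(t) = log(p) - log(-(1 - p)*e^(t) + 1)
K′(t) = (-p*e^(t) + e^(t))/(p*e^(t) - e^(t) + 1)
K′′(t) = (-p*e^(t) + e^(t))/(p^2*e^(2*t) - 2*p*e^(2*t) + 2*p*e^(t) + e^(2*t) - 2*e^(t) + 1)

κ_3 = K′′′(0) = (p^2 - 3*p + 2)/p^3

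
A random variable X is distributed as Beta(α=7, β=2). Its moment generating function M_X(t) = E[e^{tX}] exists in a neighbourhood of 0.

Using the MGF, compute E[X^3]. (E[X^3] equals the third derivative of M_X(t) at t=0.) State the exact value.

E[X^3] = M^(3)(0) = 28/55

M_X(t) = ₁F₁(7; 9; t)
M^(3)(t) = 28*₁F₁(10; 12; t)/55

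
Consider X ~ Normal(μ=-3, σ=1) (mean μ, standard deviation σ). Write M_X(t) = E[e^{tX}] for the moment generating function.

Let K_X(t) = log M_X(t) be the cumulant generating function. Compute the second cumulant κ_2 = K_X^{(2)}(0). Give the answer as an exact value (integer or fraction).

M_X(t) = e^(t^2/2 - 3*t)
K_X(t) = log M_X(t) = t^2/2 - 3*t
K′(t) = t - 3
K′′(t) = 1

κ_2 = K′′(0) = 1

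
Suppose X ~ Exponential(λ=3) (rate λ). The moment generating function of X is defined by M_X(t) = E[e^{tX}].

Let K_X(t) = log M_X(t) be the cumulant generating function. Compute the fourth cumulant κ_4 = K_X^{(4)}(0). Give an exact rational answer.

κ_4 = K^(4)(0) = 2/27

M_X(t) = 3/(3 - t)
K_X(t) = log M_X(t) = -log(3 - t) + log(3)
K^(4)(t) = 6/(t^4 - 12*t^3 + 54*t^2 - 108*t + 81)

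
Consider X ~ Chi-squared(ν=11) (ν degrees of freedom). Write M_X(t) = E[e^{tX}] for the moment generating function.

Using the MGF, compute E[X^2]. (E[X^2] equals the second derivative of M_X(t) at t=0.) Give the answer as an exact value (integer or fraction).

M_X(t) = (1 - 2*t)^(-11/2)
M^(2)(t) = -143/(128*t^7*√(1 - 2*t) - 448*t^6*√(1 - 2*t) + 672*t^5*√(1 - 2*t) - 560*t^4*√(1 - 2*t) + 280*t^3*√(1 - 2*t) - 84*t^2*√(1 - 2*t) + 14*t*√(1 - 2*t) - √(1 - 2*t))

E[X^2] = M^(2)(0) = 143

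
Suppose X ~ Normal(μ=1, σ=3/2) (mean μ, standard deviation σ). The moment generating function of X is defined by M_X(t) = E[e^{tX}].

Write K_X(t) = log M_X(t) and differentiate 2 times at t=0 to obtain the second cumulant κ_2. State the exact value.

M_X(t) = e^(9*t^2/8 + t)
K_X(t) = log M_X(t) = 9*t^2/8 + t
D^2[K](t) = 9/4

κ_2 = D^2[K](0) = 9/4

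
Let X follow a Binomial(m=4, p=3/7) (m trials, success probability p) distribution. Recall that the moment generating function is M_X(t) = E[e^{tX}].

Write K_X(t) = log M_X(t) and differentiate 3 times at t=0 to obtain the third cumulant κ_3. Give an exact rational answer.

M_X(t) = (3*e^(t)/7 + 4/7)^4
K_X(t) = log M_X(t) = 4*log(3*e^(t)/7 + 4/7)
K^(3)(t) = (-144*e^(2*t) + 192*e^(t))/(27*e^(3*t) + 108*e^(2*t) + 144*e^(t) + 64)

κ_3 = K^(3)(0) = 48/343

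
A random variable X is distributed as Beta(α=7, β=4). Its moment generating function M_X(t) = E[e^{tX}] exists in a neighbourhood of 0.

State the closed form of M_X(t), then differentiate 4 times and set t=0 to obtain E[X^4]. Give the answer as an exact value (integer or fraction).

M_X(t) = ₁F₁(7; 11; t)
M′(t) = 7*₁F₁(8; 12; t)/11
M′′(t) = 14*₁F₁(9; 13; t)/33
M′′′(t) = 42*₁F₁(10; 14; t)/143
M′′′′(t) = 30*₁F₁(11; 15; t)/143

E[X^4] = M′′′′(0) = 30/143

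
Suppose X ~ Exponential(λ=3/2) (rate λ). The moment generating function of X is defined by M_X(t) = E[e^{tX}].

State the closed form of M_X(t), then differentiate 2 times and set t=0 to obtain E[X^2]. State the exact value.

E[X^2] = D^2[M](0) = 8/9

M_X(t) = 3/(2*(3/2 - t))
D^2[M](t) = -24/(8*t^3 - 36*t^2 + 54*t - 27)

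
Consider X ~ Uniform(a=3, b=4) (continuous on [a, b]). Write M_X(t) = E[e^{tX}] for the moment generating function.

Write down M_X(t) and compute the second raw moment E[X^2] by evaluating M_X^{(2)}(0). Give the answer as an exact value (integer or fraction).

E[X^2] = M′′(0) = 37/3

M_X(t) = (e^(4*t) - e^(3*t))/t
M′(t) = (4*t*e^(4*t) - 3*t*e^(3*t) - e^(4*t) + e^(3*t))/t^2
M′′(t) = (16*t^2*e^(4*t) - 9*t^2*e^(3*t) - 8*t*e^(4*t) + 6*t*e^(3*t) + 2*e^(4*t) - 2*e^(3*t))/t^3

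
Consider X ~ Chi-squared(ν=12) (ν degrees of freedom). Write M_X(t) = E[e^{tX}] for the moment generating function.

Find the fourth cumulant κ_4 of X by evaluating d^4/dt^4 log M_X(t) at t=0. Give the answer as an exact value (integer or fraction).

κ_4 = K′′′′(0) = 576

M_X(t) = (1 - 2*t)^(-6)
K_X(t) = log M_X(t) = -6*log(1 - 2*t)
K′(t) = -12/(2*t - 1)
K′′(t) = 24/(4*t^2 - 4*t + 1)
K′′′(t) = -96/(8*t^3 - 12*t^2 + 6*t - 1)
K′′′′(t) = 576/(16*t^4 - 32*t^3 + 24*t^2 - 8*t + 1)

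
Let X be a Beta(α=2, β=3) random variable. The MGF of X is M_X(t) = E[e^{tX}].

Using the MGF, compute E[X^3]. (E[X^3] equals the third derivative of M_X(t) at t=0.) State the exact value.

M_X(t) = ₁F₁(2; 5; t)
M^(3)(t) = 4*₁F₁(5; 8; t)/35

E[X^3] = M^(3)(0) = 4/35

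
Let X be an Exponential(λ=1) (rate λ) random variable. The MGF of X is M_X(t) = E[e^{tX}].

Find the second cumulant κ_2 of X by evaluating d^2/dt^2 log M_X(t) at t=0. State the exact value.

M_X(t) = 1/(1 - t)
K_X(t) = log M_X(t) = -log(1 - t)
dK/dt = -1/(t - 1)
d^2K/dt^2 = 1/(t^2 - 2*t + 1)

κ_2 = d^2K/dt^2 |_{t=0} = 1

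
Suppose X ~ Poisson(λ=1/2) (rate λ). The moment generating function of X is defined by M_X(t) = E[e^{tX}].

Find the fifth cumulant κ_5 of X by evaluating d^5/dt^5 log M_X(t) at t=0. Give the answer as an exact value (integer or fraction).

M_X(t) = e^(e^(t)/2 - 1/2)
K_X(t) = log M_X(t) = e^(t)/2 - 1/2
K′(t) = e^(t)/2
K′′(t) = e^(t)/2
K′′′(t) = e^(t)/2
K′′′′(t) = e^(t)/2
K′′′′′(t) = e^(t)/2

κ_5 = K′′′′′(0) = 1/2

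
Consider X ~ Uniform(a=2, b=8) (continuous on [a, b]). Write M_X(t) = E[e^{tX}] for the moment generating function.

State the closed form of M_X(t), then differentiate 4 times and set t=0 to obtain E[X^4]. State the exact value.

E[X^4] = M′′′′(0) = 5456/5

M_X(t) = (e^(8*t) - e^(2*t))/(6*t)
M′(t) = (8*t*e^(8*t) - 2*t*e^(2*t) - e^(8*t) + e^(2*t))/(6*t^2)
M′′(t) = (32*t^2*e^(8*t) - 2*t^2*e^(2*t) - 8*t*e^(8*t) + 2*t*e^(2*t) + e^(8*t) - e^(2*t))/(3*t^3)
M′′′(t) = (256*t^3*e^(8*t) - 4*t^3*e^(2*t) - 96*t^2*e^(8*t) + 6*t^2*e^(2*t) + 24*t*e^(8*t) - 6*t*e^(2*t) - 3*e^(8*t) + 3*e^(2*t))/(3*t^4)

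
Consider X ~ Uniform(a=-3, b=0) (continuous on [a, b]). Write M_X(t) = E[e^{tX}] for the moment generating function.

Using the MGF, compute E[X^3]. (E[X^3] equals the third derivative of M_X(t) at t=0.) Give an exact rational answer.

E[X^3] = M′′′(0) = -27/4

M_X(t) = (1 - e^(-3*t))/(3*t)
M′(t) = (3*t - e^(3*t) + 1)*e^(-3*t)/(3*t^2)
M′′(t) = (-9*t^2 - 6*t + 2*e^(3*t) - 2)*e^(-3*t)/(3*t^3)
M′′′(t) = (9*t^3 + 9*t^2 + 6*t - 2*e^(3*t) + 2)*e^(-3*t)/t^4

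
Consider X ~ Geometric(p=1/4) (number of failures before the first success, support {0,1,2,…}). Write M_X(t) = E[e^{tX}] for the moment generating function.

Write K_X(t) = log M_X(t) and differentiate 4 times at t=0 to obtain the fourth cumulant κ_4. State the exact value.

M_X(t) = 1/(4*(1 - 3*e^(t)/4))
K_X(t) = log M_X(t) = -log(1 - 3*e^(t)/4) - 2*log(2)
dK/dt = -3*e^(t)/(3*e^(t) - 4)
d^2K/dt^2 = 12*e^(t)/(9*e^(2*t) - 24*e^(t) + 16)
d^3K/dt^3 = (-36*e^(2*t) - 48*e^(t))/(27*e^(3*t) - 108*e^(2*t) + 144*e^(t) - 64)
d^4K/dt^4 = (108*e^(3*t) + 576*e^(2*t) + 192*e^(t))/(81*e^(4*t) - 432*e^(3*t) + 864*e^(2*t) - 768*e^(t) + 256)

κ_4 = d^4K/dt^4 |_{t=0} = 876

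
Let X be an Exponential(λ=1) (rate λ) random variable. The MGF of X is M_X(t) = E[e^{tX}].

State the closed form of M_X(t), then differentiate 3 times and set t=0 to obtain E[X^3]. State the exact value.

M_X(t) = 1/(1 - t)
D^3[M](t) = 6/(t^4 - 4*t^3 + 6*t^2 - 4*t + 1)

E[X^3] = D^3[M](0) = 6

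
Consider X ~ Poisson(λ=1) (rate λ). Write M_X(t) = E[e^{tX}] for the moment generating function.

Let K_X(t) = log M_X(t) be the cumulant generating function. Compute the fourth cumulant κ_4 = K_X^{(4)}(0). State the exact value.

κ_4 = K^(4)(0) = 1

M_X(t) = e^(e^(t) - 1)
K_X(t) = log M_X(t) = e^(t) - 1
K^(4)(t) = e^(t)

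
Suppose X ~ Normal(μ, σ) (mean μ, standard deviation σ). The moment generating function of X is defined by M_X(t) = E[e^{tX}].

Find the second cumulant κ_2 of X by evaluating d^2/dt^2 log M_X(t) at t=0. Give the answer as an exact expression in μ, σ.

M_X(t) = e^(μ*t + σ^2*t^2/2)
K_X(t) = log M_X(t) = μ*t + σ^2*t^2/2
K^(2)(t) = σ^2

κ_2 = K^(2)(0) = σ^2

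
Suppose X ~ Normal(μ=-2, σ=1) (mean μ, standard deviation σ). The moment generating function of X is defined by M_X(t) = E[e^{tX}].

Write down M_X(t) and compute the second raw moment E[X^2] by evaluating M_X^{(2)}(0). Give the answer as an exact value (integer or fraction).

E[X^2] = M^(2)(0) = 5

M_X(t) = e^(t^2/2 - 2*t)
M^(2)(t) = (t^2*e^(t^2/2) - 4*t*e^(t^2/2) + 5*e^(t^2/2))*e^(-2*t)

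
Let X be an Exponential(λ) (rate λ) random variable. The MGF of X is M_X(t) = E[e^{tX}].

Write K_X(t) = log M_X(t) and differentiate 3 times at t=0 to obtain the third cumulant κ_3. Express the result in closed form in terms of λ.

M_X(t) = λ/(λ - t)
K_X(t) = log M_X(t) = log(λ) - log(λ - t)
D^3[K](t) = -2/(-λ^3 + 3*λ^2*t - 3*λ*t^2 + t^3)

κ_3 = D^3[K](0) = 2/λ^3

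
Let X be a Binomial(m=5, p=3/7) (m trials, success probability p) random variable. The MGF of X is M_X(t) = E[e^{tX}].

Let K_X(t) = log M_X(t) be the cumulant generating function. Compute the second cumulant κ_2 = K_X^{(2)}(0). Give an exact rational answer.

M_X(t) = (3*e^(t)/7 + 4/7)^5
K_X(t) = log M_X(t) = 5*log(3*e^(t)/7 + 4/7)
dK/dt = 15*e^(t)/(3*e^(t) + 4)
d^2K/dt^2 = 60*e^(t)/(9*e^(2*t) + 24*e^(t) + 16)

κ_2 = d^2K/dt^2 |_{t=0} = 60/49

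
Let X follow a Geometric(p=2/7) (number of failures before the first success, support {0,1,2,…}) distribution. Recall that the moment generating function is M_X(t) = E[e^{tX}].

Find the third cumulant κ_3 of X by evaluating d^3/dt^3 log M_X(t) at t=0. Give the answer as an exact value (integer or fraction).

κ_3 = K′′′(0) = 105/2

M_X(t) = 2/(7*(1 - 5*e^(t)/7))
K_X(t) = log M_X(t) = -log(1 - 5*e^(t)/7) - log(7) + log(2)
K′(t) = -5*e^(t)/(5*e^(t) - 7)
K′′(t) = 35*e^(t)/(25*e^(2*t) - 70*e^(t) + 49)
K′′′(t) = (-175*e^(2*t) - 245*e^(t))/(125*e^(3*t) - 525*e^(2*t) + 735*e^(t) - 343)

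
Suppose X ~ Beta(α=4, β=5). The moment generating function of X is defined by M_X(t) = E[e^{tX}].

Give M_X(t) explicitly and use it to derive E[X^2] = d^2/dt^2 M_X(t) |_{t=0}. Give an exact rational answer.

E[X^2] = D^2[M](0) = 2/9

M_X(t) = ₁F₁(4; 9; t)
D^2[M](t) = 2*₁F₁(6; 11; t)/9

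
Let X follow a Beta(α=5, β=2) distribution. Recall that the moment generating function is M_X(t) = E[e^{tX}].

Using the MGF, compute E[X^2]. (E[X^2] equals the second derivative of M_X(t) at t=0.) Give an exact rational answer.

E[X^2] = D^2[M](0) = 15/28

M_X(t) = ₁F₁(5; 7; t)
D^2[M](t) = 15*₁F₁(7; 9; t)/28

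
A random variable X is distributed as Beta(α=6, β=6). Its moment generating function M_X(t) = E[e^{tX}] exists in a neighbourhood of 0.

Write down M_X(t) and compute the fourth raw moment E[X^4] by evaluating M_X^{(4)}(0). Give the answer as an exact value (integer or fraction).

E[X^4] = d^4M/dt^4 |_{t=0} = 6/65

M_X(t) = ₁F₁(6; 12; t)
dM/dt = ₁F₁(7; 13; t)/2
d^2M/dt^2 = 7*₁F₁(8; 14; t)/26
d^3M/dt^3 = 2*₁F₁(9; 15; t)/13
d^4M/dt^4 = 6*₁F₁(10; 16; t)/65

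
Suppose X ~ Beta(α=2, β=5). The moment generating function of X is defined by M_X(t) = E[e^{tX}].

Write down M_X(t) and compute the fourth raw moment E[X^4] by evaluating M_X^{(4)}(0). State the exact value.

M_X(t) = ₁F₁(2; 7; t)
M^(4)(t) = ₁F₁(6; 11; t)/42

E[X^4] = M^(4)(0) = 1/42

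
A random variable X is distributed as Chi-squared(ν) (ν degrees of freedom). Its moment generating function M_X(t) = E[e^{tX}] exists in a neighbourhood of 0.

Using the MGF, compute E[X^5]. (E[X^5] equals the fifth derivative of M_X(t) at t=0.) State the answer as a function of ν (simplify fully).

E[X^5] = d^5M/dt^5 |_{t=0} = ν*(ν^4 + 20*ν^3 + 140*ν^2 + 400*ν + 384)

M_X(t) = (1 - 2*t)^(-ν/2)
dM/dt = -ν/(2*t*(1 - 2*t)^(ν/2) - (1 - 2*t)^(ν/2))
d^2M/dt^2 = (ν^2 + 2*ν)/(4*t^2*(1 - 2*t)^(ν/2) - 4*t*(1 - 2*t)^(ν/2) + (1 - 2*t)^(ν/2))
d^3M/dt^3 = (-ν^3 - 6*ν^2 - 8*ν)/(8*t^3*(1 - 2*t)^(ν/2) - 12*t^2*(1 - 2*t)^(ν/2) + 6*t*(1 - 2*t)^(ν/2) - (1 - 2*t)^(ν/2))
d^4M/dt^4 = (ν^4 + 12*ν^3 + 44*ν^2 + 48*ν)/(16*t^4*(1 - 2*t)^(ν/2) - 32*t^3*(1 - 2*t)^(ν/2) + 24*t^2*(1 - 2*t)^(ν/2) - 8*t*(1 - 2*t)^(ν/2) + (1 - 2*t)^(ν/2))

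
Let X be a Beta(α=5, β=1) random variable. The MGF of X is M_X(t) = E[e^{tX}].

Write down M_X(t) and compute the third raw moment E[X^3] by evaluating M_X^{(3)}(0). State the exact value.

M_X(t) = ₁F₁(5; 6; t)
D^3[M](t) = 5*₁F₁(8; 9; t)/8

E[X^3] = D^3[M](0) = 5/8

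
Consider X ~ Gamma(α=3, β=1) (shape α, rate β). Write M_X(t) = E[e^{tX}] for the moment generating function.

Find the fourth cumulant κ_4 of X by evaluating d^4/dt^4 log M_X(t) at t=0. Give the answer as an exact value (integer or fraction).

κ_4 = d^4K/dt^4 |_{t=0} = 18

M_X(t) = (1 - t)^(-3)
K_X(t) = log M_X(t) = -3*log(1 - t)
dK/dt = -3/(t - 1)
d^2K/dt^2 = 3/(t^2 - 2*t + 1)
d^3K/dt^3 = -6/(t^3 - 3*t^2 + 3*t - 1)
d^4K/dt^4 = 18/(t^4 - 4*t^3 + 6*t^2 - 4*t + 1)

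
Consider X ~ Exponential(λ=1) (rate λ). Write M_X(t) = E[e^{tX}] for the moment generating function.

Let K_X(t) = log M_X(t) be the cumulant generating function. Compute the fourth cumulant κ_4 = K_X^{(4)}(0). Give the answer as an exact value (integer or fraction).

M_X(t) = 1/(1 - t)
K_X(t) = log M_X(t) = -log(1 - t)
D^4[K](t) = 6/(t^4 - 4*t^3 + 6*t^2 - 4*t + 1)

κ_4 = D^4[K](0) = 6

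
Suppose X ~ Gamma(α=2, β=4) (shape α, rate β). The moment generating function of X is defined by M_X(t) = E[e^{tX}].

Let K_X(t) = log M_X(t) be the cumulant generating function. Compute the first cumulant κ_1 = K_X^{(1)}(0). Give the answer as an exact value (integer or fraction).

κ_1 = D[K](0) = 1/2

M_X(t) = 16/(4 - t)^2
K_X(t) = log M_X(t) = -2*log(4 - t) + 4*log(2)
D[K](t) = -2/(t - 4)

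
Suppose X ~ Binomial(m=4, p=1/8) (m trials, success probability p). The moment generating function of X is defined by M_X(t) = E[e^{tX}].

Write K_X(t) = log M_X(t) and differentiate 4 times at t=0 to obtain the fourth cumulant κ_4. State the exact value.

κ_4 = K^(4)(0) = 77/512

M_X(t) = (e^(t)/8 + 7/8)^4
K_X(t) = log M_X(t) = 4*log(e^(t)/8 + 7/8)
K^(4)(t) = (28*e^(3*t) - 784*e^(2*t) + 1372*e^(t))/(e^(4*t) + 28*e^(3*t) + 294*e^(2*t) + 1372*e^(t) + 2401)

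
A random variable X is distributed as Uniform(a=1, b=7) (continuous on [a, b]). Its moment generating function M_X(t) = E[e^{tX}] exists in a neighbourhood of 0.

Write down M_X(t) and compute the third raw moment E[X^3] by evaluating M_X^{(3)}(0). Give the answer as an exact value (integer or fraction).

E[X^3] = M′′′(0) = 100

M_X(t) = (e^(7*t) - e^(t))/(6*t)
M′(t) = (7*t*e^(7*t) - t*e^(t) - e^(7*t) + e^(t))/(6*t^2)
M′′(t) = (49*t^2*e^(7*t) - t^2*e^(t) - 14*t*e^(7*t) + 2*t*e^(t) + 2*e^(7*t) - 2*e^(t))/(6*t^3)
M′′′(t) = (343*t^3*e^(7*t) - t^3*e^(t) - 147*t^2*e^(7*t) + 3*t^2*e^(t) + 42*t*e^(7*t) - 6*t*e^(t) - 6*e^(7*t) + 6*e^(t))/(6*t^4)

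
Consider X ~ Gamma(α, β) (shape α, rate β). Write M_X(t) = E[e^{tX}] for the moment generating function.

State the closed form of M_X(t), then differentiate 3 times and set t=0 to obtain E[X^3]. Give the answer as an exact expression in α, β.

M_X(t) = (β/(β - t))^α
M′(t) = -α*β^α*(1/(β - t))^α/(-β + t)
M′′(t) = (α^2*β^α*(1/(β - t))^α + α*β^α*(1/(β - t))^α)/(β^2 - 2*β*t + t^2)
M′′′(t) = (-α^3*β^α*(1/(β - t))^α - 3*α^2*β^α*(1/(β - t))^α - 2*α*β^α*(1/(β - t))^α)/(-β^3 + 3*β^2*t - 3*β*t^2 + t^3)

E[X^3] = M′′′(0) = α*(α^2 + 3*α + 2)/β^3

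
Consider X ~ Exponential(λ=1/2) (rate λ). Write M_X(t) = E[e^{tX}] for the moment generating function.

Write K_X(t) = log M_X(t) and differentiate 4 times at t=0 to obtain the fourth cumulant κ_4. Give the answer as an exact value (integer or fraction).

M_X(t) = 1/(2*(1/2 - t))
K_X(t) = log M_X(t) = -log(1/2 - t) - log(2)
K^(4)(t) = 96/(16*t^4 - 32*t^3 + 24*t^2 - 8*t + 1)

κ_4 = K^(4)(0) = 96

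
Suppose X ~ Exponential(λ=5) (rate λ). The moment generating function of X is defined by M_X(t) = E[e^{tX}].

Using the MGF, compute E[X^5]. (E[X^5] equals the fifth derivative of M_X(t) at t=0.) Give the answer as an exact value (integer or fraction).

E[X^5] = D^5[M](0) = 24/625

M_X(t) = 5/(5 - t)
D^5[M](t) = 600/(t^6 - 30*t^5 + 375*t^4 - 2500*t^3 + 9375*t^2 - 18750*t + 15625)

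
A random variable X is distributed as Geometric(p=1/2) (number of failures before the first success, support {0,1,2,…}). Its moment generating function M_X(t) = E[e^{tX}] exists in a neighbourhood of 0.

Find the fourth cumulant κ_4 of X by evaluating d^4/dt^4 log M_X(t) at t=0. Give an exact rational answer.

M_X(t) = 1/(2*(1 - e^(t)/2))
K_X(t) = log M_X(t) = -log(1 - e^(t)/2) - log(2)
K′(t) = -e^(t)/(e^(t) - 2)
K′′(t) = 2*e^(t)/(e^(2*t) - 4*e^(t) + 4)
K′′′(t) = (-2*e^(2*t) - 4*e^(t))/(e^(3*t) - 6*e^(2*t) + 12*e^(t) - 8)
K′′′′(t) = (2*e^(3*t) + 16*e^(2*t) + 8*e^(t))/(e^(4*t) - 8*e^(3*t) + 24*e^(2*t) - 32*e^(t) + 16)

κ_4 = K′′′′(0) = 26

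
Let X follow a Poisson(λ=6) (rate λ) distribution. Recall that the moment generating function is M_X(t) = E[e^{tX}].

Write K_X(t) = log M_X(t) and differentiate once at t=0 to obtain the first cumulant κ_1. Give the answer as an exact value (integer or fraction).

κ_1 = dK/dt |_{t=0} = 6

M_X(t) = e^(6*e^(t) - 6)
K_X(t) = log M_X(t) = 6*e^(t) - 6
dK/dt = 6*e^(t)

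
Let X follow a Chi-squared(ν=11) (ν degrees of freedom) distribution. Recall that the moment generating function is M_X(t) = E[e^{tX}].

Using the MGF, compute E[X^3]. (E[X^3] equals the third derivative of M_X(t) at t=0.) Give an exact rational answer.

E[X^3] = M^(3)(0) = 2145

M_X(t) = (1 - 2*t)^(-11/2)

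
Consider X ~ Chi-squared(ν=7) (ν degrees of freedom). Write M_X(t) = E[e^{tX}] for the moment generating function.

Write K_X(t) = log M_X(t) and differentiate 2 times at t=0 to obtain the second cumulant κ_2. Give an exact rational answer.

κ_2 = D^2[K](0) = 14

M_X(t) = (1 - 2*t)^(-7/2)
K_X(t) = log M_X(t) = -7*log(1 - 2*t)/2
D^2[K](t) = 14/(4*t^2 - 4*t + 1)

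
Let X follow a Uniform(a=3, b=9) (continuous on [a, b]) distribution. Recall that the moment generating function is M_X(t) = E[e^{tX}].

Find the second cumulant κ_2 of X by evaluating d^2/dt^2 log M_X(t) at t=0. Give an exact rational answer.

M_X(t) = (e^(9*t) - e^(3*t))/(6*t)
K_X(t) = log M_X(t) = -log(t) + log(e^(9*t) - e^(3*t)) - log(6)
dK/dt = (9*t*e^(6*t) - 3*t - e^(6*t) + 1)/(t*e^(6*t) - t)
d^2K/dt^2 = (-36*t^2*e^(6*t) + e^(12*t) - 2*e^(6*t) + 1)/(t^2*e^(12*t) - 2*t^2*e^(6*t) + t^2)

κ_2 = d^2K/dt^2 |_{t=0} = 3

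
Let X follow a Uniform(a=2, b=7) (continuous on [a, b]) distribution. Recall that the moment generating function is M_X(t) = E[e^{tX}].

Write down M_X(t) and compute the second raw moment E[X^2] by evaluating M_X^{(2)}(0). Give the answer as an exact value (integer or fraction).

M_X(t) = (e^(7*t) - e^(2*t))/(5*t)
M′(t) = (7*t*e^(7*t) - 2*t*e^(2*t) - e^(7*t) + e^(2*t))/(5*t^2)
M′′(t) = (49*t^2*e^(7*t) - 4*t^2*e^(2*t) - 14*t*e^(7*t) + 4*t*e^(2*t) + 2*e^(7*t) - 2*e^(2*t))/(5*t^3)

E[X^2] = M′′(0) = 67/3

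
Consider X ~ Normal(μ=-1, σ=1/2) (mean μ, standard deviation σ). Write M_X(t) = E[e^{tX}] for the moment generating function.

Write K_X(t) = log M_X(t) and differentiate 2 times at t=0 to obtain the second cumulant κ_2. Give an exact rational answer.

M_X(t) = e^(t^2/8 - t)
K_X(t) = log M_X(t) = t^2/8 - t
K^(2)(t) = 1/4

κ_2 = K^(2)(0) = 1/4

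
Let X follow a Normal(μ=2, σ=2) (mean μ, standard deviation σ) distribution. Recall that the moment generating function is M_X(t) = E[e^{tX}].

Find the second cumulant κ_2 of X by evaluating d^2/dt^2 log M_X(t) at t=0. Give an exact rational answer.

M_X(t) = e^(2*t^2 + 2*t)
K_X(t) = log M_X(t) = 2*t^2 + 2*t
K^(2)(t) = 4

κ_2 = K^(2)(0) = 4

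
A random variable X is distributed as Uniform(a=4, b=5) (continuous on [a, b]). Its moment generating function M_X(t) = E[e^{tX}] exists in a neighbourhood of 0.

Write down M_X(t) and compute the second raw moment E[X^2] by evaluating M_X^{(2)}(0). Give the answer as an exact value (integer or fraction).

E[X^2] = M^(2)(0) = 61/3

M_X(t) = (e^(5*t) - e^(4*t))/t
M^(2)(t) = (25*t^2*e^(5*t) - 16*t^2*e^(4*t) - 10*t*e^(5*t) + 8*t*e^(4*t) + 2*e^(5*t) - 2*e^(4*t))/t^3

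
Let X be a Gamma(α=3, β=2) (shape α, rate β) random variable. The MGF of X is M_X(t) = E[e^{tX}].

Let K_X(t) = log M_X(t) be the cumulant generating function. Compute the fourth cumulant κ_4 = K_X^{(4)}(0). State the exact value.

M_X(t) = 8/(2 - t)^3
K_X(t) = log M_X(t) = -3*log(2 - t) + 3*log(2)
dK/dt = -3/(t - 2)
d^2K/dt^2 = 3/(t^2 - 4*t + 4)
d^3K/dt^3 = -6/(t^3 - 6*t^2 + 12*t - 8)
d^4K/dt^4 = 18/(t^4 - 8*t^3 + 24*t^2 - 32*t + 16)

κ_4 = d^4K/dt^4 |_{t=0} = 9/8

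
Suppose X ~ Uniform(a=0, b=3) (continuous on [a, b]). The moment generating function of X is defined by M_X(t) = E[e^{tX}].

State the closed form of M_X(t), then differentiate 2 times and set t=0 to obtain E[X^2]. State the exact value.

M_X(t) = (e^(3*t) - 1)/(3*t)
D^2[M](t) = (9*t^2*e^(3*t) - 6*t*e^(3*t) + 2*e^(3*t) - 2)/(3*t^3)

E[X^2] = D^2[M](0) = 3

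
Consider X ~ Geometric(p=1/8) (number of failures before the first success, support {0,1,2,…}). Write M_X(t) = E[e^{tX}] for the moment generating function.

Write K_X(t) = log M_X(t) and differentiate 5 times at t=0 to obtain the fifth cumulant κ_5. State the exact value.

κ_5 = d^5K/dt^5 |_{t=0} = 565320

M_X(t) = 1/(8*(1 - 7*e^(t)/8))
K_X(t) = log M_X(t) = -log(1 - 7*e^(t)/8) - 3*log(2)
dK/dt = -7*e^(t)/(7*e^(t) - 8)
d^2K/dt^2 = 56*e^(t)/(49*e^(2*t) - 112*e^(t) + 64)
d^3K/dt^3 = (-392*e^(2*t) - 448*e^(t))/(343*e^(3*t) - 1176*e^(2*t) + 1344*e^(t) - 512)
d^4K/dt^4 = (2744*e^(3*t) + 12544*e^(2*t) + 3584*e^(t))/(2401*e^(4*t) - 10976*e^(3*t) + 18816*e^(2*t) - 14336*e^(t) + 4096)
d^5K/dt^5 = (-19208*e^(4*t) - 241472*e^(3*t) - 275968*e^(2*t) - 28672*e^(t))/(16807*e^(5*t) - 96040*e^(4*t) + 219520*e^(3*t) - 250880*e^(2*t) + 143360*e^(t) - 32768)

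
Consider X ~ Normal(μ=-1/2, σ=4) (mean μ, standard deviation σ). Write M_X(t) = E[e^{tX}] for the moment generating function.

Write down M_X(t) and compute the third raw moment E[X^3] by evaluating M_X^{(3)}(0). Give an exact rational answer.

E[X^3] = D^3[M](0) = -193/8

M_X(t) = e^(8*t^2 - t/2)
D^3[M](t) = (32768*t^3*e^(8*t^2) - 3072*t^2*e^(8*t^2) + 6240*t*e^(8*t^2) - 193*e^(8*t^2))*e^(-t/2)/8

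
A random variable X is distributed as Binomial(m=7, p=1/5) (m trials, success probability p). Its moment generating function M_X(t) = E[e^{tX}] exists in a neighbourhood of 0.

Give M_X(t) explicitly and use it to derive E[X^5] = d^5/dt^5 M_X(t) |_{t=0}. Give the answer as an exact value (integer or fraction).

E[X^5] = D^5[M](0) = 51779/625

M_X(t) = (e^(t)/5 + 4/5)^7
D^5[M](t) = 16807*e^(7*t)/78125 + 217728*e^(6*t)/78125 + 336*e^(5*t)/25 + 458752*e^(4*t)/15625 + 435456*e^(3*t)/15625 + 688128*e^(2*t)/78125 + 28672*e^(t)/78125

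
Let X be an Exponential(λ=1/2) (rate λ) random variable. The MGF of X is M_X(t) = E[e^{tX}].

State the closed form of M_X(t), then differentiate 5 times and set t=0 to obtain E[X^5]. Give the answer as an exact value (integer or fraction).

M_X(t) = 1/(2*(1/2 - t))
M^(5)(t) = 3840/(64*t^6 - 192*t^5 + 240*t^4 - 160*t^3 + 60*t^2 - 12*t + 1)

E[X^5] = M^(5)(0) = 3840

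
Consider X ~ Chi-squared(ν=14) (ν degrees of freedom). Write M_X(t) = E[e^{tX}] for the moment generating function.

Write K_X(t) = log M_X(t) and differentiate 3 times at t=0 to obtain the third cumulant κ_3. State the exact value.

M_X(t) = (1 - 2*t)^(-7)
K_X(t) = log M_X(t) = -7*log(1 - 2*t)
D^3[K](t) = -112/(8*t^3 - 12*t^2 + 6*t - 1)

κ_3 = D^3[K](0) = 112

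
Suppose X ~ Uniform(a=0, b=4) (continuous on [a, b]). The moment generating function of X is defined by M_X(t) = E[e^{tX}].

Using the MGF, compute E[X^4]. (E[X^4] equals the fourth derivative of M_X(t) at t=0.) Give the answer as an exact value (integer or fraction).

M_X(t) = (e^(4*t) - 1)/(4*t)
M^(4)(t) = (64*t^4*e^(4*t) - 64*t^3*e^(4*t) + 48*t^2*e^(4*t) - 24*t*e^(4*t) + 6*e^(4*t) - 6)/t^5

E[X^4] = M^(4)(0) = 256/5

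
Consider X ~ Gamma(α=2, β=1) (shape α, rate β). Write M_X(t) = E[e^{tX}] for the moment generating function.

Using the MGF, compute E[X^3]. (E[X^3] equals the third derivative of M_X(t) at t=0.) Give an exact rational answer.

M_X(t) = (1 - t)^(-2)
M^(3)(t) = -24/(t^5 - 5*t^4 + 10*t^3 - 10*t^2 + 5*t - 1)

E[X^3] = M^(3)(0) = 24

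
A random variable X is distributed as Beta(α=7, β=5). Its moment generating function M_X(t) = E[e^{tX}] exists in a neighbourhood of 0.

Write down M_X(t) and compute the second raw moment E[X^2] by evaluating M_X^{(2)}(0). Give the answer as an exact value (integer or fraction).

E[X^2] = M^(2)(0) = 14/39

M_X(t) = ₁F₁(7; 12; t)
M^(2)(t) = 14*₁F₁(9; 14; t)/39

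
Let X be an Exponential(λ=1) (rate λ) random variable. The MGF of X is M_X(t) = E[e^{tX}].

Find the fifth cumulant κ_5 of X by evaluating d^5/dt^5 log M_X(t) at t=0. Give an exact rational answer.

M_X(t) = 1/(1 - t)
K_X(t) = log M_X(t) = -log(1 - t)
dK/dt = -1/(t - 1)
d^2K/dt^2 = 1/(t^2 - 2*t + 1)
d^3K/dt^3 = -2/(t^3 - 3*t^2 + 3*t - 1)
d^4K/dt^4 = 6/(t^4 - 4*t^3 + 6*t^2 - 4*t + 1)
d^5K/dt^5 = -24/(t^5 - 5*t^4 + 10*t^3 - 10*t^2 + 5*t - 1)

κ_5 = d^5K/dt^5 |_{t=0} = 24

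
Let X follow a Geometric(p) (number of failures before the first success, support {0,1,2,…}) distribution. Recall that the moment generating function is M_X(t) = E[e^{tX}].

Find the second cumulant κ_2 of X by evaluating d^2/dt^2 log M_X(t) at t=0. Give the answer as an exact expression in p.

M_X(t) = p/(-(1 - p)*e^(t) + 1)
K_X(t) = log M_X(t) = log(p) - log(-(1 - p)*e^(t) + 1)
K^(2)(t) = (-p*e^(t) + e^(t))/(p^2*e^(2*t) - 2*p*e^(2*t) + 2*p*e^(t) + e^(2*t) - 2*e^(t) + 1)

κ_2 = K^(2)(0) = (1 - p)/p^2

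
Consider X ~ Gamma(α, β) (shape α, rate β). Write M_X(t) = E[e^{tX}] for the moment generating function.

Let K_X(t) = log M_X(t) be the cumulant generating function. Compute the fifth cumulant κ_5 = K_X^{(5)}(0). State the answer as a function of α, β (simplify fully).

κ_5 = d^5K/dt^5 |_{t=0} = 24*α/β^5

M_X(t) = (β/(β - t))^α
K_X(t) = log M_X(t) = α*(log(β) - log(β - t))
dK/dt = -α/(-β + t)
d^2K/dt^2 = α/(β^2 - 2*β*t + t^2)
d^3K/dt^3 = -2*α/(-β^3 + 3*β^2*t - 3*β*t^2 + t^3)
d^4K/dt^4 = 6*α/(β^4 - 4*β^3*t + 6*β^2*t^2 - 4*β*t^3 + t^4)
d^5K/dt^5 = -24*α/(-β^5 + 5*β^4*t - 10*β^3*t^2 + 10*β^2*t^3 - 5*β*t^4 + t^5)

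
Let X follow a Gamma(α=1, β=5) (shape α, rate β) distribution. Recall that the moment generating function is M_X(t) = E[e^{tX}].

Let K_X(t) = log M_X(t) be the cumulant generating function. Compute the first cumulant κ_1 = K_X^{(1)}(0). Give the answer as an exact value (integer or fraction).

M_X(t) = 5/(5 - t)
K_X(t) = log M_X(t) = -log(5 - t) + log(5)
D[K](t) = -1/(t - 5)

κ_1 = D[K](0) = 1/5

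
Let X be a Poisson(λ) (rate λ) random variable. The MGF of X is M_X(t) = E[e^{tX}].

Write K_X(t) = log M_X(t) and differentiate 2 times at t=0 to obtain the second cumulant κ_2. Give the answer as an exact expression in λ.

M_X(t) = e^(λ*(e^(t) - 1))
K_X(t) = log M_X(t) = λ*(e^(t) - 1)
K′(t) = λ*e^(t)
K′′(t) = λ*e^(t)

κ_2 = K′′(0) = λ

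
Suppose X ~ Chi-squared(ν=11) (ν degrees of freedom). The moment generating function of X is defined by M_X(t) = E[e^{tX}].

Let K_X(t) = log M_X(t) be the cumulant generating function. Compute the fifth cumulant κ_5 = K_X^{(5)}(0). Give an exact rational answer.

κ_5 = K^(5)(0) = 4224

M_X(t) = (1 - 2*t)^(-11/2)
K_X(t) = log M_X(t) = -11*log(1 - 2*t)/2
K^(5)(t) = -4224/(32*t^5 - 80*t^4 + 80*t^3 - 40*t^2 + 10*t - 1)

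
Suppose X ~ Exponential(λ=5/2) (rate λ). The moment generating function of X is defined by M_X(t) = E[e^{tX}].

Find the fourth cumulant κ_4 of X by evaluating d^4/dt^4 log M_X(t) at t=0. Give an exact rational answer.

κ_4 = K^(4)(0) = 96/625

M_X(t) = 5/(2*(5/2 - t))
K_X(t) = log M_X(t) = -log(5/2 - t) - log(2) + log(5)
K^(4)(t) = 96/(16*t^4 - 160*t^3 + 600*t^2 - 1000*t + 625)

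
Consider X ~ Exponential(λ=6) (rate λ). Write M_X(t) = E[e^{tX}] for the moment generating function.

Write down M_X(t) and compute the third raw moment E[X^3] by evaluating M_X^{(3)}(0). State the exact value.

M_X(t) = 6/(6 - t)
dM/dt = 6/(t^2 - 12*t + 36)
d^2M/dt^2 = -12/(t^3 - 18*t^2 + 108*t - 216)
d^3M/dt^3 = 36/(t^4 - 24*t^3 + 216*t^2 - 864*t + 1296)

E[X^3] = d^3M/dt^3 |_{t=0} = 1/36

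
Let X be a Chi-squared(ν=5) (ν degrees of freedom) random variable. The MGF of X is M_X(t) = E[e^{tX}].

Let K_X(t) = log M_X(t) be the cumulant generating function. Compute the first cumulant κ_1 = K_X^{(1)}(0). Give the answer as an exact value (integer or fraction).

κ_1 = D[K](0) = 5

M_X(t) = (1 - 2*t)^(-5/2)
K_X(t) = log M_X(t) = -5*log(1 - 2*t)/2
D[K](t) = -5/(2*t - 1)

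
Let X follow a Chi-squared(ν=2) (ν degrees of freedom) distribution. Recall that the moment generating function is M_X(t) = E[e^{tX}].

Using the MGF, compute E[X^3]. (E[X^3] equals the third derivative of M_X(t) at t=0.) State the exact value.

M_X(t) = 1/(1 - 2*t)
dM/dt = 2/(4*t^2 - 4*t + 1)
d^2M/dt^2 = -8/(8*t^3 - 12*t^2 + 6*t - 1)
d^3M/dt^3 = 48/(16*t^4 - 32*t^3 + 24*t^2 - 8*t + 1)

E[X^3] = d^3M/dt^3 |_{t=0} = 48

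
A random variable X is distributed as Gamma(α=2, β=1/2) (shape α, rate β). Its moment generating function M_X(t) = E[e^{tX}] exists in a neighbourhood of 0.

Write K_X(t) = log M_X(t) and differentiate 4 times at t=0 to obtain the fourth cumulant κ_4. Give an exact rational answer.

κ_4 = K^(4)(0) = 192

M_X(t) = 1/(4*(1/2 - t)^2)
K_X(t) = log M_X(t) = -2*log(1/2 - t) - 2*log(2)
K^(4)(t) = 192/(16*t^4 - 32*t^3 + 24*t^2 - 8*t + 1)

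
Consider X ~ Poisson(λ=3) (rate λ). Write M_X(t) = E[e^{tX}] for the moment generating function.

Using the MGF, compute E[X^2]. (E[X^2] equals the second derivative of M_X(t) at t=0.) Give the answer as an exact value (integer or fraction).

E[X^2] = M′′(0) = 12

M_X(t) = e^(3*e^(t) - 3)
M′(t) = 3*e^(-3)*e^(t)*e^(3*e^(t))
M′′(t) = (9*e^(2*t)*e^(3*e^(t)) + 3*e^(t)*e^(3*e^(t)))*e^(-3)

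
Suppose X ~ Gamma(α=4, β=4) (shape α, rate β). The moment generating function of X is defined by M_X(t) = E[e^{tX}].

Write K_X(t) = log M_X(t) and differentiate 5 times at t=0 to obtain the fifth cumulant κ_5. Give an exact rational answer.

M_X(t) = 256/(4 - t)^4
K_X(t) = log M_X(t) = -4*log(4 - t) + 8*log(2)
K′(t) = -4/(t - 4)
K′′(t) = 4/(t^2 - 8*t + 16)
K′′′(t) = -8/(t^3 - 12*t^2 + 48*t - 64)
K′′′′(t) = 24/(t^4 - 16*t^3 + 96*t^2 - 256*t + 256)
K′′′′′(t) = -96/(t^5 - 20*t^4 + 160*t^3 - 640*t^2 + 1280*t - 1024)

κ_5 = K′′′′′(0) = 3/32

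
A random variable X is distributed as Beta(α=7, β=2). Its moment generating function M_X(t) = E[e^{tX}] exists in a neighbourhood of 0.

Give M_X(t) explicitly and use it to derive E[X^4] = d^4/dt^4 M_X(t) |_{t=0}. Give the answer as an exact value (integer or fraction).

M_X(t) = ₁F₁(7; 9; t)
D^4[M](t) = 14*₁F₁(11; 13; t)/33

E[X^4] = D^4[M](0) = 14/33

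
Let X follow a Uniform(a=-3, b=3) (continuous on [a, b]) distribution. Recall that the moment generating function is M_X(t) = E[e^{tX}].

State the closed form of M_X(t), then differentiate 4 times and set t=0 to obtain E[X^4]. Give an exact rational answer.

E[X^4] = d^4M/dt^4 |_{t=0} = 81/5

M_X(t) = (e^(3*t) - e^(-3*t))/(6*t)
dM/dt = (3*t*e^(6*t) + 3*t - e^(6*t) + 1)*e^(-3*t)/(6*t^2)
d^2M/dt^2 = (9*t^2*e^(6*t) - 9*t^2 - 6*t*e^(6*t) - 6*t + 2*e^(6*t) - 2)*e^(-3*t)/(6*t^3)
d^3M/dt^3 = (9*t^3*e^(6*t) + 9*t^3 - 9*t^2*e^(6*t) + 9*t^2 + 6*t*e^(6*t) + 6*t - 2*e^(6*t) + 2)*e^(-3*t)/(2*t^4)
d^4M/dt^4 = (27*t^4*e^(6*t) - 27*t^4 - 36*t^3*e^(6*t) - 36*t^3 + 36*t^2*e^(6*t) - 36*t^2 - 24*t*e^(6*t) - 24*t + 8*e^(6*t) - 8)*e^(-3*t)/(2*t^5)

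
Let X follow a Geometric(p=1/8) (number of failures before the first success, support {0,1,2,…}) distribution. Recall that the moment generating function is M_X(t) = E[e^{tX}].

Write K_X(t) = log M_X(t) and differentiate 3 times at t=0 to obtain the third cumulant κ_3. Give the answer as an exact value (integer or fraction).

κ_3 = K^(3)(0) = 840

M_X(t) = 1/(8*(1 - 7*e^(t)/8))
K_X(t) = log M_X(t) = -log(1 - 7*e^(t)/8) - 3*log(2)
K^(3)(t) = (-392*e^(2*t) - 448*e^(t))/(343*e^(3*t) - 1176*e^(2*t) + 1344*e^(t) - 512)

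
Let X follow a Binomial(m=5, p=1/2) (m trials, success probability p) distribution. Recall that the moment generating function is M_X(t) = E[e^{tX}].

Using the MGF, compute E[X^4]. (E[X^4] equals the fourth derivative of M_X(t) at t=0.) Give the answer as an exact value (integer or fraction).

M_X(t) = (e^(t)/2 + 1/2)^5
dM/dt = 5*e^(5*t)/32 + 5*e^(4*t)/8 + 15*e^(3*t)/16 + 5*e^(2*t)/8 + 5*e^(t)/32
d^2M/dt^2 = 25*e^(5*t)/32 + 5*e^(4*t)/2 + 45*e^(3*t)/16 + 5*e^(2*t)/4 + 5*e^(t)/32
d^3M/dt^3 = 125*e^(5*t)/32 + 10*e^(4*t) + 135*e^(3*t)/16 + 5*e^(2*t)/2 + 5*e^(t)/32
d^4M/dt^4 = 625*e^(5*t)/32 + 40*e^(4*t) + 405*e^(3*t)/16 + 5*e^(2*t) + 5*e^(t)/32

E[X^4] = d^4M/dt^4 |_{t=0} = 90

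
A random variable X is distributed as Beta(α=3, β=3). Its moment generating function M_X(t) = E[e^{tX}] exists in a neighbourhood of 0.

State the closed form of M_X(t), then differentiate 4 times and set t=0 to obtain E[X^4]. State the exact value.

E[X^4] = M^(4)(0) = 5/42

M_X(t) = ₁F₁(3; 6; t)
M^(4)(t) = 5*₁F₁(7; 10; t)/42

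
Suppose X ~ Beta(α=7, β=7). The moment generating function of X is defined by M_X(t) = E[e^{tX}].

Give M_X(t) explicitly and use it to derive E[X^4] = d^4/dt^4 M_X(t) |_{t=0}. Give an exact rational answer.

M_X(t) = ₁F₁(7; 14; t)
dM/dt = ₁F₁(8; 15; t)/2
d^2M/dt^2 = 4*₁F₁(9; 16; t)/15
d^3M/dt^3 = 3*₁F₁(10; 17; t)/20
d^4M/dt^4 = 3*₁F₁(11; 18; t)/34

E[X^4] = d^4M/dt^4 |_{t=0} = 3/34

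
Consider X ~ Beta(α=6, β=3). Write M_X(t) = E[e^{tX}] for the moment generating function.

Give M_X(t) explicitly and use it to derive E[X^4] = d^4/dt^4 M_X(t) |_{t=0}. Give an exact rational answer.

M_X(t) = ₁F₁(6; 9; t)
dM/dt = 2*₁F₁(7; 10; t)/3
d^2M/dt^2 = 7*₁F₁(8; 11; t)/15
d^3M/dt^3 = 56*₁F₁(9; 12; t)/165
d^4M/dt^4 = 14*₁F₁(10; 13; t)/55

E[X^4] = d^4M/dt^4 |_{t=0} = 14/55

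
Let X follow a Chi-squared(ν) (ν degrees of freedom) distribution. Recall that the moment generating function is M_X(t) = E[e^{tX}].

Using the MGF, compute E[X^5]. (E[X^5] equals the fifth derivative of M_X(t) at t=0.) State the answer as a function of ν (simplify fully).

M_X(t) = (1 - 2*t)^(-ν/2)
M′(t) = -ν/(2*t*(1 - 2*t)^(ν/2) - (1 - 2*t)^(ν/2))
M′′(t) = (ν^2 + 2*ν)/(4*t^2*(1 - 2*t)^(ν/2) - 4*t*(1 - 2*t)^(ν/2) + (1 - 2*t)^(ν/2))
M′′′(t) = (-ν^3 - 6*ν^2 - 8*ν)/(8*t^3*(1 - 2*t)^(ν/2) - 12*t^2*(1 - 2*t)^(ν/2) + 6*t*(1 - 2*t)^(ν/2) - (1 - 2*t)^(ν/2))
M′′′′(t) = (ν^4 + 12*ν^3 + 44*ν^2 + 48*ν)/(16*t^4*(1 - 2*t)^(ν/2) - 32*t^3*(1 - 2*t)^(ν/2) + 24*t^2*(1 - 2*t)^(ν/2) - 8*t*(1 - 2*t)^(ν/2) + (1 - 2*t)^(ν/2))

E[X^5] = M′′′′′(0) = ν*(ν^4 + 20*ν^3 + 140*ν^2 + 400*ν + 384)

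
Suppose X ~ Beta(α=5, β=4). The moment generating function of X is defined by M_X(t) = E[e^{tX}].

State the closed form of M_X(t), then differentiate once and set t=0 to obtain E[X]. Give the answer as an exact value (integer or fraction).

M_X(t) = ₁F₁(5; 9; t)
D[M](t) = 5*₁F₁(6; 10; t)/9

E[X] = D[M](0) = 5/9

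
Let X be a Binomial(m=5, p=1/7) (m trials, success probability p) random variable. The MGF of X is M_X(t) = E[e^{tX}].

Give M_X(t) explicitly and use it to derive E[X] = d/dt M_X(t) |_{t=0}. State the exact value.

E[X] = dM/dt |_{t=0} = 5/7

M_X(t) = (e^(t)/7 + 6/7)^5
dM/dt = 5*e^(5*t)/16807 + 120*e^(4*t)/16807 + 1080*e^(3*t)/16807 + 4320*e^(2*t)/16807 + 6480*e^(t)/16807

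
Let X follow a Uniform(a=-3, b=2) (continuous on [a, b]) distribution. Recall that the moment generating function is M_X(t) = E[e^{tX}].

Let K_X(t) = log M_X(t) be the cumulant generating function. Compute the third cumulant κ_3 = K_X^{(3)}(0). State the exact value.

κ_3 = d^3K/dt^3 |_{t=0} = 0

M_X(t) = (e^(2*t) - e^(-3*t))/(5*t)
K_X(t) = log M_X(t) = -log(t) + log(e^(2*t) - e^(-3*t)) - log(5)
dK/dt = (2*t*e^(5*t) + 3*t - e^(5*t) + 1)/(t*e^(5*t) - t)
d^2K/dt^2 = (-25*t^2*e^(5*t) + e^(10*t) - 2*e^(5*t) + 1)/(t^2*e^(10*t) - 2*t^2*e^(5*t) + t^2)
d^3K/dt^3 = (125*t^3*e^(10*t) + 125*t^3*e^(5*t) - 2*e^(15*t) + 6*e^(10*t) - 6*e^(5*t) + 2)/(t^3*e^(15*t) - 3*t^3*e^(10*t) + 3*t^3*e^(5*t) - t^3)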